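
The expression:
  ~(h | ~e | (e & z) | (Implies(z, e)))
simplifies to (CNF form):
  False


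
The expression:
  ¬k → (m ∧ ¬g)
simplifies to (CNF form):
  (k ∨ m) ∧ (k ∨ ¬g)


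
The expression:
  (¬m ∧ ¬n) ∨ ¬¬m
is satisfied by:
  {m: True, n: False}
  {n: False, m: False}
  {n: True, m: True}


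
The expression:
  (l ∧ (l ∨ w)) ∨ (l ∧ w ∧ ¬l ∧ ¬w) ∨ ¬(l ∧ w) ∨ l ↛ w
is always true.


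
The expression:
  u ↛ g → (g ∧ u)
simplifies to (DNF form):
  g ∨ ¬u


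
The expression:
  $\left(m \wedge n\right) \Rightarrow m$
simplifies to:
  $\text{True}$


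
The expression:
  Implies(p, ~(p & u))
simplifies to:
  ~p | ~u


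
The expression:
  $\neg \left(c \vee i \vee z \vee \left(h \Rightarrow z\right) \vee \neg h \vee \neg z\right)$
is never true.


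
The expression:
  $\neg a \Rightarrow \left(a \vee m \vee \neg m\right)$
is always true.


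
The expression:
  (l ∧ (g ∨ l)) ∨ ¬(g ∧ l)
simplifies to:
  True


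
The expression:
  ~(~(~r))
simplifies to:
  ~r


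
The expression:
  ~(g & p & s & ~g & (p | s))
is always true.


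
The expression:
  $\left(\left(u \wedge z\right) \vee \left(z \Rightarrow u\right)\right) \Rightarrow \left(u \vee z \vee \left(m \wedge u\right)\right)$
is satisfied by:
  {z: True, u: True}
  {z: True, u: False}
  {u: True, z: False}


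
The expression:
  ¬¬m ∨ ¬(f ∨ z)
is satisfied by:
  {m: True, f: False, z: False}
  {m: True, z: True, f: False}
  {m: True, f: True, z: False}
  {m: True, z: True, f: True}
  {z: False, f: False, m: False}


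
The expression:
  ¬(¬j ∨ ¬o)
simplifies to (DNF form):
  j ∧ o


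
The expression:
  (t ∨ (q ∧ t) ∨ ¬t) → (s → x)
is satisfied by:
  {x: True, s: False}
  {s: False, x: False}
  {s: True, x: True}


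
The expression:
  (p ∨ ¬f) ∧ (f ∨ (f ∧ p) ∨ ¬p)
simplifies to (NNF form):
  (f ∧ p) ∨ (¬f ∧ ¬p)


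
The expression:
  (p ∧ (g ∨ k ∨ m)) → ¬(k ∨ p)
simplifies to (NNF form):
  (¬g ∧ ¬k ∧ ¬m) ∨ ¬p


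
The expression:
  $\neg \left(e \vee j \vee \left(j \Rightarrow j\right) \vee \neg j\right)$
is never true.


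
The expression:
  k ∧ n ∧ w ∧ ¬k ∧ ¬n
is never true.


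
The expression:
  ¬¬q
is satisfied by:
  {q: True}


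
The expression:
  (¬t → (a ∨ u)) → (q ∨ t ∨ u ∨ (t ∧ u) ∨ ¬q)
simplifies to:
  True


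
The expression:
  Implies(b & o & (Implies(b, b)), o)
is always true.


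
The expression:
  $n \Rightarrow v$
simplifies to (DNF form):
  $v \vee \neg n$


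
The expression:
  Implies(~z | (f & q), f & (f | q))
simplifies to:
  f | z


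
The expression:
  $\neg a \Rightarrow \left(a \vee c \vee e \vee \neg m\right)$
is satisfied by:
  {a: True, e: True, c: True, m: False}
  {a: True, e: True, c: False, m: False}
  {a: True, c: True, m: False, e: False}
  {a: True, c: False, m: False, e: False}
  {e: True, c: True, m: False, a: False}
  {e: True, c: False, m: False, a: False}
  {c: True, e: False, m: False, a: False}
  {c: False, e: False, m: False, a: False}
  {a: True, e: True, m: True, c: True}
  {a: True, e: True, m: True, c: False}
  {a: True, m: True, c: True, e: False}
  {a: True, m: True, c: False, e: False}
  {m: True, e: True, c: True, a: False}
  {m: True, e: True, c: False, a: False}
  {m: True, c: True, e: False, a: False}


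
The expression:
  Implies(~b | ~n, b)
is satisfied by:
  {b: True}


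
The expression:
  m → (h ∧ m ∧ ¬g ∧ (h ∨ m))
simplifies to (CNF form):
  (h ∨ ¬m) ∧ (¬g ∨ ¬m)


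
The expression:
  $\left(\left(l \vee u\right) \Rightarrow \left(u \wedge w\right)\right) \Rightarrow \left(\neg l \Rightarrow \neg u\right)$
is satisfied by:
  {l: True, w: False, u: False}
  {w: False, u: False, l: False}
  {l: True, u: True, w: False}
  {u: True, w: False, l: False}
  {l: True, w: True, u: False}
  {w: True, l: False, u: False}
  {l: True, u: True, w: True}


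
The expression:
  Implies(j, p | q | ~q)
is always true.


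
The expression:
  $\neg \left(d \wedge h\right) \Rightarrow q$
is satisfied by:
  {d: True, q: True, h: True}
  {d: True, q: True, h: False}
  {q: True, h: True, d: False}
  {q: True, h: False, d: False}
  {d: True, h: True, q: False}


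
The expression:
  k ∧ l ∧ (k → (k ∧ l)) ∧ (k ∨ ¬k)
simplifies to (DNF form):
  k ∧ l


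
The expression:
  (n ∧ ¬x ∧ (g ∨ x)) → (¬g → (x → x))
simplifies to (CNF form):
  True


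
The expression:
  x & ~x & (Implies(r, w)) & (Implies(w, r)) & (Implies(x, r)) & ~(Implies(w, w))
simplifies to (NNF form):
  False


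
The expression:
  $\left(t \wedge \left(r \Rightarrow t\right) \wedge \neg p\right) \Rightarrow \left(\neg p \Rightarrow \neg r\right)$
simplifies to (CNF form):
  $p \vee \neg r \vee \neg t$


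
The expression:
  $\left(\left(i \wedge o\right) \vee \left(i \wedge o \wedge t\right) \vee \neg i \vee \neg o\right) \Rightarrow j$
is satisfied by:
  {j: True}


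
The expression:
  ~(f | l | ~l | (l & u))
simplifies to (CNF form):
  False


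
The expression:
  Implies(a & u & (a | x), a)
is always true.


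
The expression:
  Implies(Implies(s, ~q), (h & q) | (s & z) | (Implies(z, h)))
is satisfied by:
  {h: True, s: True, z: False}
  {h: True, s: False, z: False}
  {s: True, h: False, z: False}
  {h: False, s: False, z: False}
  {h: True, z: True, s: True}
  {h: True, z: True, s: False}
  {z: True, s: True, h: False}


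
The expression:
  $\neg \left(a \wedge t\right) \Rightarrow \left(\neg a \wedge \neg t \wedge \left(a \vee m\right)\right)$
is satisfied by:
  {a: True, t: True, m: True}
  {a: True, t: True, m: False}
  {m: True, a: False, t: False}


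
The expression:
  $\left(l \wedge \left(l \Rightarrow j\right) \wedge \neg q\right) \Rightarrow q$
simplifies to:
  $q \vee \neg j \vee \neg l$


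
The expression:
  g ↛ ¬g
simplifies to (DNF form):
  g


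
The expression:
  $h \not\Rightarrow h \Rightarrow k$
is always true.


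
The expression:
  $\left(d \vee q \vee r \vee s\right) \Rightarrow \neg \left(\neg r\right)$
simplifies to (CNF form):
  $\left(r \vee \neg d\right) \wedge \left(r \vee \neg q\right) \wedge \left(r \vee \neg s\right)$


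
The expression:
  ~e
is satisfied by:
  {e: False}


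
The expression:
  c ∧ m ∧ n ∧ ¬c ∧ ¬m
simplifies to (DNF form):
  False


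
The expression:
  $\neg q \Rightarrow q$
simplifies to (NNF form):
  $q$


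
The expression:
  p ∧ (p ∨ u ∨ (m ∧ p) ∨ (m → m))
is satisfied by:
  {p: True}


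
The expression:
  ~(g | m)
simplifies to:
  ~g & ~m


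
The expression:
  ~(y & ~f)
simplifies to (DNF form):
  f | ~y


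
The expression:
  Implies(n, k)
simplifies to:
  k | ~n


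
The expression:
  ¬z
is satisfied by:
  {z: False}


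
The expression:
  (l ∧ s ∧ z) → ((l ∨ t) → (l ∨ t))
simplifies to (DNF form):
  True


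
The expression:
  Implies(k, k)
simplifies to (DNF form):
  True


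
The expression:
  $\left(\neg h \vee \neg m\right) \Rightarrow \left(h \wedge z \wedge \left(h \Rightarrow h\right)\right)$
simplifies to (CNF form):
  $h \wedge \left(m \vee z\right)$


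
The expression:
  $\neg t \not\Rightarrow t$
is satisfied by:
  {t: False}


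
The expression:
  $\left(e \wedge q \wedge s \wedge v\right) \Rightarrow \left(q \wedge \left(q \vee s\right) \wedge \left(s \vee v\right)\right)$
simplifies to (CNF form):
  $\text{True}$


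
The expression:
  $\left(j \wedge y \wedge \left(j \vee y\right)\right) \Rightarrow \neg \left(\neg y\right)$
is always true.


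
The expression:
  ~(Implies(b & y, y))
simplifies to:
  False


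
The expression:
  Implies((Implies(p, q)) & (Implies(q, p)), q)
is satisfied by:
  {q: True, p: True}
  {q: True, p: False}
  {p: True, q: False}


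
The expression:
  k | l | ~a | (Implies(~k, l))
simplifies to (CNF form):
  k | l | ~a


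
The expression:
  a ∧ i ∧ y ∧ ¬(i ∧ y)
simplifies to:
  False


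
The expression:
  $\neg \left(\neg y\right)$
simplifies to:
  $y$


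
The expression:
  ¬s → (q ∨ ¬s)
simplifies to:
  True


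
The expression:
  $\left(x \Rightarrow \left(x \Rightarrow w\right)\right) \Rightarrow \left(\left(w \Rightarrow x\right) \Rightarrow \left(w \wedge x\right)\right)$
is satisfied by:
  {x: True, w: True}
  {x: True, w: False}
  {w: True, x: False}


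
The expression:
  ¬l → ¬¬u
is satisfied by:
  {l: True, u: True}
  {l: True, u: False}
  {u: True, l: False}


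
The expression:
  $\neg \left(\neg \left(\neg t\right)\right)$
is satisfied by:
  {t: False}


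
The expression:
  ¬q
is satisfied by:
  {q: False}


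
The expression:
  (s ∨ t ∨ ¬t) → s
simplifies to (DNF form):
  s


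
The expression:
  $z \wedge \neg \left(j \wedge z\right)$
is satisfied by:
  {z: True, j: False}


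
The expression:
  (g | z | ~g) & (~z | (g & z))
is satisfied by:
  {g: True, z: False}
  {z: False, g: False}
  {z: True, g: True}


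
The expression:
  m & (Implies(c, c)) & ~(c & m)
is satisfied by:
  {m: True, c: False}


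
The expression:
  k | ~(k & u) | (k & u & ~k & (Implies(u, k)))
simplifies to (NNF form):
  True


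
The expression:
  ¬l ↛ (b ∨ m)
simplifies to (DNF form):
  ¬b ∧ ¬l ∧ ¬m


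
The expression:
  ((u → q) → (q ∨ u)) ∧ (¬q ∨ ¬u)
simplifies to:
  (q ∧ ¬u) ∨ (u ∧ ¬q)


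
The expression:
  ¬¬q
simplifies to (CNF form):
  q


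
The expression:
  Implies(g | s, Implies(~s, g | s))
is always true.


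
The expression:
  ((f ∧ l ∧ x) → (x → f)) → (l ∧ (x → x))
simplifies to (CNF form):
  l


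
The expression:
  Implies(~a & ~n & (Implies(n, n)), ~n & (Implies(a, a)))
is always true.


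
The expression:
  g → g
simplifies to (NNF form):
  True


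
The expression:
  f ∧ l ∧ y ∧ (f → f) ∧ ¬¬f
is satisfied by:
  {f: True, y: True, l: True}


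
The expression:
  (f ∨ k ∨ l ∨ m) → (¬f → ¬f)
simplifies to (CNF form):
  True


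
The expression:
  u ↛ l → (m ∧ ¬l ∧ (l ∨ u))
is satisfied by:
  {m: True, l: True, u: False}
  {m: True, u: False, l: False}
  {l: True, u: False, m: False}
  {l: False, u: False, m: False}
  {m: True, l: True, u: True}
  {m: True, u: True, l: False}
  {l: True, u: True, m: False}


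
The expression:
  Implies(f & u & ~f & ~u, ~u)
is always true.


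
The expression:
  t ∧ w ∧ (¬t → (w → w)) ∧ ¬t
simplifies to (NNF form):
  False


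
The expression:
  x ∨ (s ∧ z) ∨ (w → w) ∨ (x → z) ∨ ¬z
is always true.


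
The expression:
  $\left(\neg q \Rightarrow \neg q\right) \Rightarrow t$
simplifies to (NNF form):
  $t$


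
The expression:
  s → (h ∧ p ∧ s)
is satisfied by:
  {p: True, h: True, s: False}
  {p: True, h: False, s: False}
  {h: True, p: False, s: False}
  {p: False, h: False, s: False}
  {p: True, s: True, h: True}


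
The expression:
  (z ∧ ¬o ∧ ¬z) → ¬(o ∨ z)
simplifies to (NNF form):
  True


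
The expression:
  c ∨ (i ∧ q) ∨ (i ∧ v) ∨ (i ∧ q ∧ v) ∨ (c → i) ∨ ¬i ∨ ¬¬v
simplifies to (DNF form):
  True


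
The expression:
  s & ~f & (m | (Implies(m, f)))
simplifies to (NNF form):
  s & ~f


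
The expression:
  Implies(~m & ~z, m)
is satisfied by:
  {z: True, m: True}
  {z: True, m: False}
  {m: True, z: False}


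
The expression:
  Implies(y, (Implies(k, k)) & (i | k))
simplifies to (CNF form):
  i | k | ~y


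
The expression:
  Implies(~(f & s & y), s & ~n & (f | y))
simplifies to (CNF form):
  s & (f | y) & (f | ~n) & (y | ~n)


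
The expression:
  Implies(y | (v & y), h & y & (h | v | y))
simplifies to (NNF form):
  h | ~y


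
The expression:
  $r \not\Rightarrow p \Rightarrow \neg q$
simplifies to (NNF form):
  $p \vee \neg q \vee \neg r$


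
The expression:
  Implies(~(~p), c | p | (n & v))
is always true.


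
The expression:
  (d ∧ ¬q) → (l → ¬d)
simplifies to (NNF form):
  q ∨ ¬d ∨ ¬l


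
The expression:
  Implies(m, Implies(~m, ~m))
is always true.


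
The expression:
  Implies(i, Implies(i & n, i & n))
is always true.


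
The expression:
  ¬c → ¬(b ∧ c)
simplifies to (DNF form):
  True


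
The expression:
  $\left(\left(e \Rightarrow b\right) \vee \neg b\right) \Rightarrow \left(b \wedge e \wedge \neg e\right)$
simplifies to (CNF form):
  $\text{False}$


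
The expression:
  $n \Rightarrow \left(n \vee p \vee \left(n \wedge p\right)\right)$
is always true.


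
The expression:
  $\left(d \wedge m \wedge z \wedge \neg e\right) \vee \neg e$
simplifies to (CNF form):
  $\neg e$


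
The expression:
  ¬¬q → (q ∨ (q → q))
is always true.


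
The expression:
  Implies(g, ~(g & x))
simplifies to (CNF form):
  ~g | ~x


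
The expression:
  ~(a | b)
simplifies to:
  ~a & ~b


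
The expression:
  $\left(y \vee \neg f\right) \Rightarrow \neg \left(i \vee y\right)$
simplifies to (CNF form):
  $\neg y \wedge \left(f \vee \neg i\right)$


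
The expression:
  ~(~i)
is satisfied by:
  {i: True}


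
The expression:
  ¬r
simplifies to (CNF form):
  ¬r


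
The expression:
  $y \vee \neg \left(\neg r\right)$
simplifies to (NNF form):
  $r \vee y$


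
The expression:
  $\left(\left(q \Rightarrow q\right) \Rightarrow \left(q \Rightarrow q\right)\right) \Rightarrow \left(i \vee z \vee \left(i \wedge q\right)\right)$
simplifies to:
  $i \vee z$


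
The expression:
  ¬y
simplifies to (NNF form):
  ¬y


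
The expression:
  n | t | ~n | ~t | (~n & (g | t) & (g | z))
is always true.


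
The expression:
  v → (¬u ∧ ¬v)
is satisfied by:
  {v: False}


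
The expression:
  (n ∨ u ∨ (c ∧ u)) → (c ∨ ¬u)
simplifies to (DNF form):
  c ∨ ¬u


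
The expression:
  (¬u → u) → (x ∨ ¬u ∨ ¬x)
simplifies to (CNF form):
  True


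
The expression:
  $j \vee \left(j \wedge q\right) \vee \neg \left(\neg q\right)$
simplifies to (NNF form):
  $j \vee q$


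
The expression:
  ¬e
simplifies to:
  ¬e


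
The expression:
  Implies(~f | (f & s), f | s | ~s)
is always true.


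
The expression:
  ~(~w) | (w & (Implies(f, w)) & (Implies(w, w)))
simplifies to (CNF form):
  w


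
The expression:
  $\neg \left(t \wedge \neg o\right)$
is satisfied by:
  {o: True, t: False}
  {t: False, o: False}
  {t: True, o: True}


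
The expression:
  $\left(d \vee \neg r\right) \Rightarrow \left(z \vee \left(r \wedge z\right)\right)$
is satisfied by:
  {z: True, r: True, d: False}
  {z: True, r: False, d: False}
  {d: True, z: True, r: True}
  {d: True, z: True, r: False}
  {r: True, d: False, z: False}


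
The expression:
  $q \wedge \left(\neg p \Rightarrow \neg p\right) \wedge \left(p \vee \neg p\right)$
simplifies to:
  $q$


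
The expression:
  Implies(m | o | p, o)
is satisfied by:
  {o: True, m: False, p: False}
  {o: True, p: True, m: False}
  {o: True, m: True, p: False}
  {o: True, p: True, m: True}
  {p: False, m: False, o: False}


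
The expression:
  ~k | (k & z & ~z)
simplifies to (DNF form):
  ~k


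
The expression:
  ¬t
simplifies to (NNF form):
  ¬t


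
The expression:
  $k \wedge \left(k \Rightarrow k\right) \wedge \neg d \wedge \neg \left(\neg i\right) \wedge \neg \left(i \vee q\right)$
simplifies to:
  $\text{False}$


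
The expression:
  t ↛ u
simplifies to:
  t ∧ ¬u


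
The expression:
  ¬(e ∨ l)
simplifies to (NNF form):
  ¬e ∧ ¬l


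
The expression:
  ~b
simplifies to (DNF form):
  ~b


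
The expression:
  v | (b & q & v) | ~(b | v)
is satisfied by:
  {v: True, b: False}
  {b: False, v: False}
  {b: True, v: True}


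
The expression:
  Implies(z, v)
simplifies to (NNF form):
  v | ~z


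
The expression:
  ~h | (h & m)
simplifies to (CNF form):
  m | ~h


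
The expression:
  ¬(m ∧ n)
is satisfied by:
  {m: False, n: False}
  {n: True, m: False}
  {m: True, n: False}


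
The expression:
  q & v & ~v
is never true.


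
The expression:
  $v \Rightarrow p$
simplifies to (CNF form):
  $p \vee \neg v$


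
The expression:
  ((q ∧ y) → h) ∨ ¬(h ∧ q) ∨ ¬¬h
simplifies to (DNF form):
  True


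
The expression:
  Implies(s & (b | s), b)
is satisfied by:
  {b: True, s: False}
  {s: False, b: False}
  {s: True, b: True}


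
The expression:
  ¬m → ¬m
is always true.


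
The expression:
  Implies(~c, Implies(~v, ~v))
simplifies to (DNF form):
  True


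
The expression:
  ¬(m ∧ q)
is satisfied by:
  {m: False, q: False}
  {q: True, m: False}
  {m: True, q: False}


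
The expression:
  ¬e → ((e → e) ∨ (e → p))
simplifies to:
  True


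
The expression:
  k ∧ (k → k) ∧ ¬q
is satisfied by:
  {k: True, q: False}


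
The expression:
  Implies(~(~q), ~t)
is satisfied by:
  {t: False, q: False}
  {q: True, t: False}
  {t: True, q: False}


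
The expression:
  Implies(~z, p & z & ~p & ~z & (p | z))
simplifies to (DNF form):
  z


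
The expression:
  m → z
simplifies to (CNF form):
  z ∨ ¬m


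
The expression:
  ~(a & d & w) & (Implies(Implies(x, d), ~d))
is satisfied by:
  {d: False}


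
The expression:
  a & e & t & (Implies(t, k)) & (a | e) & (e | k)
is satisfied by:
  {a: True, t: True, e: True, k: True}


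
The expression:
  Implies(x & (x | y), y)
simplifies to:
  y | ~x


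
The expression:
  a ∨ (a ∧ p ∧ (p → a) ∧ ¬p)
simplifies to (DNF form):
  a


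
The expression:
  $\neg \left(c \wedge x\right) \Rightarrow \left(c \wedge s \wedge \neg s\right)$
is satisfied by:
  {c: True, x: True}


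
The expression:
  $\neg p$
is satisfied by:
  {p: False}


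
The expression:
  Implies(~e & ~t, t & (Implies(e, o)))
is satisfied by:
  {t: True, e: True}
  {t: True, e: False}
  {e: True, t: False}


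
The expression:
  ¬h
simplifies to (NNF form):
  ¬h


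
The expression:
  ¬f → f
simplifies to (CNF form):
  f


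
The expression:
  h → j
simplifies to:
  j ∨ ¬h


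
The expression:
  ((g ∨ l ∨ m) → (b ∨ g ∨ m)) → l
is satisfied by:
  {l: True}


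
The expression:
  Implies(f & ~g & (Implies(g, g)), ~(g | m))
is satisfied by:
  {g: True, m: False, f: False}
  {m: False, f: False, g: False}
  {f: True, g: True, m: False}
  {f: True, m: False, g: False}
  {g: True, m: True, f: False}
  {m: True, g: False, f: False}
  {f: True, m: True, g: True}


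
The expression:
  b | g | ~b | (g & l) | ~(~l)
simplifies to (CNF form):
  True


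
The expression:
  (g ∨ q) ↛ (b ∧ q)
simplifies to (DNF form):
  (g ∧ ¬q) ∨ (q ∧ ¬b)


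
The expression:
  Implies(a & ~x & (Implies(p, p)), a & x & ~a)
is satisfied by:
  {x: True, a: False}
  {a: False, x: False}
  {a: True, x: True}


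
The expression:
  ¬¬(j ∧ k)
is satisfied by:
  {j: True, k: True}


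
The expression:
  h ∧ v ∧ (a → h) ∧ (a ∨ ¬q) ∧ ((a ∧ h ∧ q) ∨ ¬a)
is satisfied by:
  {h: True, v: True, q: False, a: False}
  {h: True, v: True, a: True, q: True}


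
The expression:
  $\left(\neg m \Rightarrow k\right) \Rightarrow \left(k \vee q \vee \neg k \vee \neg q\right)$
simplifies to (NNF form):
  $\text{True}$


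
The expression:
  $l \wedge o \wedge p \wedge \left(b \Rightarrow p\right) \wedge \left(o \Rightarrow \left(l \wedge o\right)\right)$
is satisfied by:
  {p: True, o: True, l: True}


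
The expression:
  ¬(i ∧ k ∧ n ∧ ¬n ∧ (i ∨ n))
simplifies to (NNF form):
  True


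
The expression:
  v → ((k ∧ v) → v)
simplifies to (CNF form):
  True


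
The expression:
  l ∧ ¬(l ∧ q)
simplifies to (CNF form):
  l ∧ ¬q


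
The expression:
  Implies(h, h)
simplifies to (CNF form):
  True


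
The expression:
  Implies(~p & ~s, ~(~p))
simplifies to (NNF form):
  p | s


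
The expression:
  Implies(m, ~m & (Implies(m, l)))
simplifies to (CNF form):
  ~m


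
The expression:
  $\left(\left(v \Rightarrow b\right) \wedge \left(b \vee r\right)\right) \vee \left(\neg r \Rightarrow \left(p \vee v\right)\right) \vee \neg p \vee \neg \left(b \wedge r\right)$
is always true.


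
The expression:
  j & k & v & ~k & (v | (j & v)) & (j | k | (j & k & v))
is never true.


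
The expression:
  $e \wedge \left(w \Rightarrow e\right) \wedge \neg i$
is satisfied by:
  {e: True, i: False}


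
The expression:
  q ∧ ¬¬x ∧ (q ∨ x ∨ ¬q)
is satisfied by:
  {x: True, q: True}


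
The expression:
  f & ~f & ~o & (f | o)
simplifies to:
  False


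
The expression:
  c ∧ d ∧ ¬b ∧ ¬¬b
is never true.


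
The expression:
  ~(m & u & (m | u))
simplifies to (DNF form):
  ~m | ~u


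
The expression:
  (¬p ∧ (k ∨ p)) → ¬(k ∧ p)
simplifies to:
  True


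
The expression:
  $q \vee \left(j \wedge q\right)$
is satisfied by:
  {q: True}


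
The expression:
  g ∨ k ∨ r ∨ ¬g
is always true.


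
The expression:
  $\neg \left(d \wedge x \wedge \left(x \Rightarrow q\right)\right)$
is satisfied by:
  {q: False, d: False, x: False}
  {x: True, q: False, d: False}
  {d: True, q: False, x: False}
  {x: True, d: True, q: False}
  {q: True, x: False, d: False}
  {x: True, q: True, d: False}
  {d: True, q: True, x: False}


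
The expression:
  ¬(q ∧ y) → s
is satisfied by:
  {q: True, s: True, y: True}
  {q: True, s: True, y: False}
  {s: True, y: True, q: False}
  {s: True, y: False, q: False}
  {q: True, y: True, s: False}


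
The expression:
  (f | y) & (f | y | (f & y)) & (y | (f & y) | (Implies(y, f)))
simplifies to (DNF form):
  f | y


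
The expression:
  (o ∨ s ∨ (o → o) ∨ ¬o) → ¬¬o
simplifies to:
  o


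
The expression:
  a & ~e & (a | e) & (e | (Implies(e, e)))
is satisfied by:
  {a: True, e: False}


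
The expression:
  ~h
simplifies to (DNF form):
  ~h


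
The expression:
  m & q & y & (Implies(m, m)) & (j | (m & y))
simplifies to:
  m & q & y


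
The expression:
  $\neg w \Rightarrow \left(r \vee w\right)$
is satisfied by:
  {r: True, w: True}
  {r: True, w: False}
  {w: True, r: False}


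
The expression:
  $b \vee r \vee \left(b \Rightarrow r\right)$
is always true.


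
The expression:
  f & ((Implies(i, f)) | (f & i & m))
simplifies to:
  f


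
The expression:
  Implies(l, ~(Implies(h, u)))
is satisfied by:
  {h: True, l: False, u: False}
  {h: False, l: False, u: False}
  {u: True, h: True, l: False}
  {u: True, h: False, l: False}
  {l: True, h: True, u: False}


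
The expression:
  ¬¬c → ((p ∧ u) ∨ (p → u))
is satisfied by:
  {u: True, p: False, c: False}
  {p: False, c: False, u: False}
  {u: True, c: True, p: False}
  {c: True, p: False, u: False}
  {u: True, p: True, c: False}
  {p: True, u: False, c: False}
  {u: True, c: True, p: True}


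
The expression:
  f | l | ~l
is always true.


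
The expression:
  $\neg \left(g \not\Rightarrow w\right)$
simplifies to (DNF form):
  $w \vee \neg g$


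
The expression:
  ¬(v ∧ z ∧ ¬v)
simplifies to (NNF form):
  True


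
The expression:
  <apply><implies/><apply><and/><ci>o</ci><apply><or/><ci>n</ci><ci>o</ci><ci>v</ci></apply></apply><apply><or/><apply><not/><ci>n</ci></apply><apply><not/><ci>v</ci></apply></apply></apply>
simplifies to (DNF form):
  <apply><or/><apply><not/><ci>n</ci></apply><apply><not/><ci>o</ci></apply><apply><not/><ci>v</ci></apply></apply>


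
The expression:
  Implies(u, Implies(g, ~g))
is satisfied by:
  {g: False, u: False}
  {u: True, g: False}
  {g: True, u: False}


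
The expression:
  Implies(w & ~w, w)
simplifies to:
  True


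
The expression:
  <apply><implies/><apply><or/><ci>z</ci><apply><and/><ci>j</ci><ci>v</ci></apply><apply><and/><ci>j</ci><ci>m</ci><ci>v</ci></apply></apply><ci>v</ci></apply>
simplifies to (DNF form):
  <apply><or/><ci>v</ci><apply><not/><ci>z</ci></apply></apply>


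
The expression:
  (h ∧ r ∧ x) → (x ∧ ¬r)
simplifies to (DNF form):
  ¬h ∨ ¬r ∨ ¬x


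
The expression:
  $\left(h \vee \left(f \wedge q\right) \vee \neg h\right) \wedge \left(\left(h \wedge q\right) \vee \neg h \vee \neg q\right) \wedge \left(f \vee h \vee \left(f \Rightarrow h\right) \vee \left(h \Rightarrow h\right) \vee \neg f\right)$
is always true.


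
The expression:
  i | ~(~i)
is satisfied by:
  {i: True}


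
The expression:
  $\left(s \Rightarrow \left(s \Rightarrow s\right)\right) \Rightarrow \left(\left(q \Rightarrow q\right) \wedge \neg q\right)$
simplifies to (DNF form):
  $\neg q$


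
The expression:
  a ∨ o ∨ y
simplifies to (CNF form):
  a ∨ o ∨ y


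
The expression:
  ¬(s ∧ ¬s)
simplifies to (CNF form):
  True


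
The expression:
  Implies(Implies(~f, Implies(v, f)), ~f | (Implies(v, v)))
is always true.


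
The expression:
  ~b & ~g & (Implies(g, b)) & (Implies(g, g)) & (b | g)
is never true.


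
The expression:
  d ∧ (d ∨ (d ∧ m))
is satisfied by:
  {d: True}


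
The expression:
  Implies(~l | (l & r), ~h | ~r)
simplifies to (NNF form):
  ~h | ~r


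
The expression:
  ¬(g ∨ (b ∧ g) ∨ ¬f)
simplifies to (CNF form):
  f ∧ ¬g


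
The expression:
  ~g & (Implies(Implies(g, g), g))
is never true.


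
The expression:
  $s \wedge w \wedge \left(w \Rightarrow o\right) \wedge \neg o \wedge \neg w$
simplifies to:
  $\text{False}$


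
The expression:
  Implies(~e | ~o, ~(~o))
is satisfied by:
  {o: True}


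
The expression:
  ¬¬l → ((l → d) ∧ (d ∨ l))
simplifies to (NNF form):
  d ∨ ¬l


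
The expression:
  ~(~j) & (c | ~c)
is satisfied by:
  {j: True}


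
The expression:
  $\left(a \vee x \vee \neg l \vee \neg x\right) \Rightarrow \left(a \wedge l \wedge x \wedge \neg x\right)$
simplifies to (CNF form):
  $\text{False}$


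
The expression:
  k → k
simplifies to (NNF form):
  True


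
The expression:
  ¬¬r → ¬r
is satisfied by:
  {r: False}


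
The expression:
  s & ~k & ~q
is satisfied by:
  {s: True, q: False, k: False}


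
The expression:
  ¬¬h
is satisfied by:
  {h: True}


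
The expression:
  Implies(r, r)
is always true.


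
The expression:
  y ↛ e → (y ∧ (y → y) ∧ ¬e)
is always true.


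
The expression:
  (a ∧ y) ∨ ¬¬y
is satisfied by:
  {y: True}


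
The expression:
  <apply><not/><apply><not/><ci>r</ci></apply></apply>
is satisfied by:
  {r: True}


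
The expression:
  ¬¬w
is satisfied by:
  {w: True}


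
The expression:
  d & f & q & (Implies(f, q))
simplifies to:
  d & f & q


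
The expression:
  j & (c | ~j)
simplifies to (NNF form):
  c & j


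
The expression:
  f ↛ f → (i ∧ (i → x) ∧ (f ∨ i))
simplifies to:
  True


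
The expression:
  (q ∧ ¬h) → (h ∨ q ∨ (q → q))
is always true.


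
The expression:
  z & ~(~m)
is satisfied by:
  {z: True, m: True}


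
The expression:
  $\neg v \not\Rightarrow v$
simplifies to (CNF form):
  $\neg v$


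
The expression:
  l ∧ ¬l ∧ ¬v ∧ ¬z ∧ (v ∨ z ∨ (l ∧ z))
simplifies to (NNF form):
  False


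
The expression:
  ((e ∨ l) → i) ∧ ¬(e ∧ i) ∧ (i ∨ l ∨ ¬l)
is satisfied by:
  {i: True, l: False, e: False}
  {l: False, e: False, i: False}
  {i: True, l: True, e: False}


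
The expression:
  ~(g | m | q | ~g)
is never true.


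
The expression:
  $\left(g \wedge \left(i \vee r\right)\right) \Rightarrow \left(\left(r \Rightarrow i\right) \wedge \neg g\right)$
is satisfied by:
  {i: False, g: False, r: False}
  {r: True, i: False, g: False}
  {i: True, r: False, g: False}
  {r: True, i: True, g: False}
  {g: True, r: False, i: False}


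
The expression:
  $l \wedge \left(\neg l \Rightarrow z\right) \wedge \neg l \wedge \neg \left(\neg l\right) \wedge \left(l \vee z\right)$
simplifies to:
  $\text{False}$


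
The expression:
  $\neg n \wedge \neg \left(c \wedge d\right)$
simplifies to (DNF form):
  $\left(\neg c \wedge \neg n\right) \vee \left(\neg d \wedge \neg n\right)$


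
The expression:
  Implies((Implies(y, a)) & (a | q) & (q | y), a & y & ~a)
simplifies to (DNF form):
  (y & ~a) | (~q & ~y)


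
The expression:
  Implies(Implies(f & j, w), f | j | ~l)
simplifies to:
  f | j | ~l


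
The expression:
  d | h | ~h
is always true.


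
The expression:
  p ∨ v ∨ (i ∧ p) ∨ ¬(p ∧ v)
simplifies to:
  True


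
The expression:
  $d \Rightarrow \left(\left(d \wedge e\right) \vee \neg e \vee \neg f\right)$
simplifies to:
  $\text{True}$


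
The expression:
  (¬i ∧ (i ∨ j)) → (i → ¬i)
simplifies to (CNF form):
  True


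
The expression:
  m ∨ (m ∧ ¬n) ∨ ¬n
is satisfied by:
  {m: True, n: False}
  {n: False, m: False}
  {n: True, m: True}


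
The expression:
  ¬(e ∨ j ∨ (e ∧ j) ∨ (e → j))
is never true.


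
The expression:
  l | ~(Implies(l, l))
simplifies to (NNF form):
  l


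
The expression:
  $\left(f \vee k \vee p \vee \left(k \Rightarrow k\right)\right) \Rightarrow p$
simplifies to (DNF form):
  $p$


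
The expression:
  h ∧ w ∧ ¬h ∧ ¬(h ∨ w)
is never true.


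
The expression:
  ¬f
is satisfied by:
  {f: False}


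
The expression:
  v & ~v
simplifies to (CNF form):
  False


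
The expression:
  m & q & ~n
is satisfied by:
  {m: True, q: True, n: False}


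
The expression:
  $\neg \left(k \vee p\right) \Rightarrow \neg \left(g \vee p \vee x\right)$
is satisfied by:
  {k: True, p: True, g: False, x: False}
  {x: True, k: True, p: True, g: False}
  {k: True, p: True, g: True, x: False}
  {x: True, k: True, p: True, g: True}
  {k: True, g: False, p: False, x: False}
  {k: True, x: True, g: False, p: False}
  {k: True, g: True, p: False, x: False}
  {k: True, x: True, g: True, p: False}
  {p: True, x: False, g: False, k: False}
  {x: True, p: True, g: False, k: False}
  {p: True, g: True, x: False, k: False}
  {x: True, p: True, g: True, k: False}
  {x: False, g: False, p: False, k: False}


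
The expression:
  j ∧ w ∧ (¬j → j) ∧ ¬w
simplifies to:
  False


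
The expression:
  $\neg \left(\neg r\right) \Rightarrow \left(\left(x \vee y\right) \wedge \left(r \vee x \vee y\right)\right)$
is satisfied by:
  {y: True, x: True, r: False}
  {y: True, x: False, r: False}
  {x: True, y: False, r: False}
  {y: False, x: False, r: False}
  {r: True, y: True, x: True}
  {r: True, y: True, x: False}
  {r: True, x: True, y: False}


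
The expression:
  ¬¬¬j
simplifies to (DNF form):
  ¬j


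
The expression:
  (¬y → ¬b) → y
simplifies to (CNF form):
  b ∨ y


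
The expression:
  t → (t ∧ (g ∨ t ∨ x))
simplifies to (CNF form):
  True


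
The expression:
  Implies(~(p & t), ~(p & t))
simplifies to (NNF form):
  True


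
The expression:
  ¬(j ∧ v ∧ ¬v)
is always true.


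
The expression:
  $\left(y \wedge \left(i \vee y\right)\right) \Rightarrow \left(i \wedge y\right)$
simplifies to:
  $i \vee \neg y$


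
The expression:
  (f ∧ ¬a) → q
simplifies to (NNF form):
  a ∨ q ∨ ¬f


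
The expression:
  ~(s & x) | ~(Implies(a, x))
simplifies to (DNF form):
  ~s | ~x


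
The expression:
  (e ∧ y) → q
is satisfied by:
  {q: True, e: False, y: False}
  {e: False, y: False, q: False}
  {y: True, q: True, e: False}
  {y: True, e: False, q: False}
  {q: True, e: True, y: False}
  {e: True, q: False, y: False}
  {y: True, e: True, q: True}


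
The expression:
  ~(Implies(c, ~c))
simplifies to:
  c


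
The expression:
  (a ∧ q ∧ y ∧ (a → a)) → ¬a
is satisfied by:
  {q: False, a: False, y: False}
  {y: True, q: False, a: False}
  {a: True, q: False, y: False}
  {y: True, a: True, q: False}
  {q: True, y: False, a: False}
  {y: True, q: True, a: False}
  {a: True, q: True, y: False}


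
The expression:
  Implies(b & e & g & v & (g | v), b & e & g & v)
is always true.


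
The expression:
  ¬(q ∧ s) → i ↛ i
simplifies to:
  q ∧ s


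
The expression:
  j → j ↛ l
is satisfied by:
  {l: False, j: False}
  {j: True, l: False}
  {l: True, j: False}


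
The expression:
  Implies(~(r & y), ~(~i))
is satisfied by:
  {i: True, y: True, r: True}
  {i: True, y: True, r: False}
  {i: True, r: True, y: False}
  {i: True, r: False, y: False}
  {y: True, r: True, i: False}


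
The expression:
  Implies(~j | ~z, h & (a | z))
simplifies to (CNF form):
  (a | z) & (h | j) & (h | z) & (a | h | j) & (a | h | z) & (a | j | z) & (h | j | z)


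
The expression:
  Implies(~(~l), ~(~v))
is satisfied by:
  {v: True, l: False}
  {l: False, v: False}
  {l: True, v: True}


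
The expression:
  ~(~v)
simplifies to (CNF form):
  v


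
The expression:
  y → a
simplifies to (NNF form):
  a ∨ ¬y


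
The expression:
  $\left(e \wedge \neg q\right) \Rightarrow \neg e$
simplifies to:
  $q \vee \neg e$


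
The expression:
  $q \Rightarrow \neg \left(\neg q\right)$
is always true.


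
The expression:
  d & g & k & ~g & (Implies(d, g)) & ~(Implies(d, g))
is never true.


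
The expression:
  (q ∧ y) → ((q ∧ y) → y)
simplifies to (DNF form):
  True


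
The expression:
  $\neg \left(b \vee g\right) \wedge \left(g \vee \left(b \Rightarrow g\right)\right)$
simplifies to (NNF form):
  $\neg b \wedge \neg g$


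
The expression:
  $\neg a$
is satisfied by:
  {a: False}


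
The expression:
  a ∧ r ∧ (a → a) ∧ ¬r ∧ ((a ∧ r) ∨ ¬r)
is never true.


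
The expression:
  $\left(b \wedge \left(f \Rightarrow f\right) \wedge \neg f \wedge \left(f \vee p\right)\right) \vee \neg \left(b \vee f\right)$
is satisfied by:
  {p: True, f: False, b: False}
  {p: False, f: False, b: False}
  {b: True, p: True, f: False}


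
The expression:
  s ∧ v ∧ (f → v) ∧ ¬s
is never true.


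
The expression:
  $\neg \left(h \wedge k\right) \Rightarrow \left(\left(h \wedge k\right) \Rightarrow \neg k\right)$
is always true.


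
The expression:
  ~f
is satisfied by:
  {f: False}


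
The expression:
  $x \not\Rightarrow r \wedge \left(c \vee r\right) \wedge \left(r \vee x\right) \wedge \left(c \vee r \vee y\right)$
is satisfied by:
  {c: True, x: True, r: False}


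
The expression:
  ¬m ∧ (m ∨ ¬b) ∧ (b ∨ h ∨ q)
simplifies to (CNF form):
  ¬b ∧ ¬m ∧ (h ∨ q)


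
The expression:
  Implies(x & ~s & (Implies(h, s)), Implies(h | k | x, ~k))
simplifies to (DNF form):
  h | s | ~k | ~x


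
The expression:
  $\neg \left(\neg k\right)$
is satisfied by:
  {k: True}


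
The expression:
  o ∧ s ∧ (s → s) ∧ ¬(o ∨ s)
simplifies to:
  False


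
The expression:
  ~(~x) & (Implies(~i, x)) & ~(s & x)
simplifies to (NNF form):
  x & ~s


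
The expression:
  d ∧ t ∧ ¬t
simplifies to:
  False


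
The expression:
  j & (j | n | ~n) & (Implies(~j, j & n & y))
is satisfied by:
  {j: True}


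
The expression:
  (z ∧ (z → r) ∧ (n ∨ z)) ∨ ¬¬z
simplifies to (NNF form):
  z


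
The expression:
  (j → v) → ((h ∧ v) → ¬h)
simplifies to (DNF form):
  ¬h ∨ ¬v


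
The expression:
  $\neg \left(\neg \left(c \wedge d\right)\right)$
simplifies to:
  $c \wedge d$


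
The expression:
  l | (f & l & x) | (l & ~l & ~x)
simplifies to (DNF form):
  l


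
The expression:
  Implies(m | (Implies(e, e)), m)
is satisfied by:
  {m: True}


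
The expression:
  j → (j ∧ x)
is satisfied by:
  {x: True, j: False}
  {j: False, x: False}
  {j: True, x: True}


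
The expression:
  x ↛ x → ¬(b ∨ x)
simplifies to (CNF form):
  True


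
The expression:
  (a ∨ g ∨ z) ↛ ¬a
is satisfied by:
  {a: True}


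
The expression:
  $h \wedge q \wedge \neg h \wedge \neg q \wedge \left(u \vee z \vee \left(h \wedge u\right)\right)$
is never true.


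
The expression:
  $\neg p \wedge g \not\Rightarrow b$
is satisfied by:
  {g: True, p: False, b: False}


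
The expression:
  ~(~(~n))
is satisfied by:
  {n: False}


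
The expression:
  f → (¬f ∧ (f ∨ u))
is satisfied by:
  {f: False}


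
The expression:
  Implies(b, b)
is always true.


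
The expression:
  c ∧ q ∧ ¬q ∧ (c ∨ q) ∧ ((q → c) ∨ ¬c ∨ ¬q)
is never true.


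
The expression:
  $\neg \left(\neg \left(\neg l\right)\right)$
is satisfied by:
  {l: False}


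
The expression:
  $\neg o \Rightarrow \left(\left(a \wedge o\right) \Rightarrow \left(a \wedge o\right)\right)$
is always true.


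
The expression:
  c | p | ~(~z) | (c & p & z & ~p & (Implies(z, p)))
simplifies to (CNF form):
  c | p | z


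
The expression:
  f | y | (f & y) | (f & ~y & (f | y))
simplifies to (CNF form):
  f | y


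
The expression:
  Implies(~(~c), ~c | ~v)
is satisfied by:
  {v: False, c: False}
  {c: True, v: False}
  {v: True, c: False}


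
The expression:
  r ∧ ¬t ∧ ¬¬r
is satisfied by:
  {r: True, t: False}


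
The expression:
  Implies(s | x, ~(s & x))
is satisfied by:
  {s: False, x: False}
  {x: True, s: False}
  {s: True, x: False}


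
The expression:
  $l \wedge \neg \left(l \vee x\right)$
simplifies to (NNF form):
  $\text{False}$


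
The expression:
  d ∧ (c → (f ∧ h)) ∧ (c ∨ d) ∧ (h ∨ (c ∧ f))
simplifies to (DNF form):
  (d ∧ f ∧ h) ∨ (d ∧ h ∧ ¬c)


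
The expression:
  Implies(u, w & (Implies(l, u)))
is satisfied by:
  {w: True, u: False}
  {u: False, w: False}
  {u: True, w: True}


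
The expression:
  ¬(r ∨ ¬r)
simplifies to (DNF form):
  False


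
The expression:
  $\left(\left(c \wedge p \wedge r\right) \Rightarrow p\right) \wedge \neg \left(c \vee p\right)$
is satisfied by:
  {p: False, c: False}


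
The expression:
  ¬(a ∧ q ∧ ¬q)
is always true.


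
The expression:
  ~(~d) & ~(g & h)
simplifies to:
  d & (~g | ~h)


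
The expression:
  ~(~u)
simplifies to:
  u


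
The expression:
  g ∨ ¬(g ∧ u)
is always true.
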